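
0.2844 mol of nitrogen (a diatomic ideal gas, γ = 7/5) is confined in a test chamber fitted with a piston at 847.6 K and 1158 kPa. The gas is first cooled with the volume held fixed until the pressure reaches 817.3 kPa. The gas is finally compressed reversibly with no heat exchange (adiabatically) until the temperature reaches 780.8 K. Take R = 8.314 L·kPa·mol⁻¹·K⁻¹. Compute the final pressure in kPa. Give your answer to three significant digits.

P₃ ≈ 2.08e+03 kPa

From PV = nRT: V₁ = nRT₁/P₁ = 1.731 L.
Isochoric, so P/T is constant: V₂ = V₁; T₂ = T₁·(P₂/P₁) = 598.2 K.
Reversible adiabatic, γ = 7/5: P₃ = P₂·(T₃/T₂)^(γ/(γ−1)) = 2076 kPa; V₃ = V₂·(T₂/T₃)^(1/(γ−1)) = 0.8893 L.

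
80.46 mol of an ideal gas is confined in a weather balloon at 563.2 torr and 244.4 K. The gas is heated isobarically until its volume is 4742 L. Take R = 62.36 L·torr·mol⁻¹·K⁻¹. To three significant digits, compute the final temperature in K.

T₂ ≈ 532 K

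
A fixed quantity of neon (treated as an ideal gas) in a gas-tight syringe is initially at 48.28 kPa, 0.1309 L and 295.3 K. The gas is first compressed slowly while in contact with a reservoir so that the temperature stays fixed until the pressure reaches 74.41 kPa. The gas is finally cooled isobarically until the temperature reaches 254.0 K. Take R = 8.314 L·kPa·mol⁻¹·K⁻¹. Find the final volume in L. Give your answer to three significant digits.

V₃ ≈ 0.0731 L

T constant ⇒ Boyle's law P V = const: T₂ = T₁; V₂ = V₁·(P₁/P₂) = 0.08493 L.
Isobaric, so V/T is constant: P₃ = P₂; V₃ = V₂·(T₃/T₂) = 0.07305 L.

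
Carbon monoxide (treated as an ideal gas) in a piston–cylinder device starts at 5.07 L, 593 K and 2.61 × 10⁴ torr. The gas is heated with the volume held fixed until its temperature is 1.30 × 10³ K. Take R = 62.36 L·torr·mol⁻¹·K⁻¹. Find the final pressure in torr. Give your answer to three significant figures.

P₂ ≈ 5.72e+04 torr

Isochoric, so P/T is constant: V₂ = V₁; P₂ = P₁·(T₂/T₁) = 5.722e+04 torr.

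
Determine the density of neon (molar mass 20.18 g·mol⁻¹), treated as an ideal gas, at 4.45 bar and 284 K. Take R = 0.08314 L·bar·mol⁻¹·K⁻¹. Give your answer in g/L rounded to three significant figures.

ρ = PM/(RT) = (4.45 × 20.18) / (0.08314 × 284.0)

ρ ≈ 3.80 g/L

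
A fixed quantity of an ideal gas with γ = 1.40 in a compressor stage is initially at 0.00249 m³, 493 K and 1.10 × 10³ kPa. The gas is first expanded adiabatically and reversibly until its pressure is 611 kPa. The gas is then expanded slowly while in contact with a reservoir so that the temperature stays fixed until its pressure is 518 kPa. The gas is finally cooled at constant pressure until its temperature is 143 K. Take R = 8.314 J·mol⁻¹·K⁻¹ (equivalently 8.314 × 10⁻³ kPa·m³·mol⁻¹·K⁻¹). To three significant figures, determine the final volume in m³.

V₄ ≈ 0.00153 m³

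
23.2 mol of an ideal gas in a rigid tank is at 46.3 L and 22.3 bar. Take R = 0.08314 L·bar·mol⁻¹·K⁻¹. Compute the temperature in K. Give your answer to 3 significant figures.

T ≈ 535 K

PV = nRT ⇒ T = PV/(nR) = (22.3 × 46.3) / (23.2 × 0.08314)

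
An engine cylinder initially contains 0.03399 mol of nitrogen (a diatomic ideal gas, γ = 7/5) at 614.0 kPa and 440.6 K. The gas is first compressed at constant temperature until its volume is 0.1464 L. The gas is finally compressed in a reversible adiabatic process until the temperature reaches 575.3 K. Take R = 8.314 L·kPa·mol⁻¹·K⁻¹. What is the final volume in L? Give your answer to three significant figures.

From PV = nRT: V₁ = nRT₁/P₁ = 0.2028 L.
Isothermal, so P V is constant: T₂ = T₁; P₂ = P₁·(V₁/V₂) = 850.5 kPa.
Adiabatic (γ = 7/5), T V^(γ−1) and P V^γ constant: P₃ = P₂·(T₃/T₂)^(γ/(γ−1)) = 2163 kPa; V₃ = V₂·(T₂/T₃)^(1/(γ−1)) = 0.07515 L.

V₃ ≈ 0.0751 L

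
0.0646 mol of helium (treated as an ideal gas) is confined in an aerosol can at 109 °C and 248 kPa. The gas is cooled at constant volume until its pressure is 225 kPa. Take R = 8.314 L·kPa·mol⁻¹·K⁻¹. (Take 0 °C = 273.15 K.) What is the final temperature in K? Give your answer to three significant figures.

T₂ ≈ 347 K

Convert: T₁ = 382.1 K.
From PV = nRT: V₁ = nRT₁/P₁ = 0.8276 L.
Isochoric, so P/T is constant: V₂ = V₁; T₂ = T₁·(P₂/P₁) = 346.7 K.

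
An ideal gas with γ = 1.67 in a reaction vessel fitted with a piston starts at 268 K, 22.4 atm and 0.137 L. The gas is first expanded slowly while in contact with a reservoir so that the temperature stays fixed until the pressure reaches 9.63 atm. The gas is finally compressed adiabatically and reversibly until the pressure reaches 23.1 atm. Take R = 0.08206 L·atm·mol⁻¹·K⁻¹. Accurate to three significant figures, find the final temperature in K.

Isothermal, so P V is constant: T₂ = T₁; V₂ = V₁·(P₁/P₂) = 0.3187 L.
Adiabatic (γ = 1.67), T V^(γ−1) and P V^γ constant: T₃ = T₂·(P₃/P₂)^((γ−1)/γ) = 380.7 K; V₃ = V₂·(P₂/P₃)^(1/γ) = 0.1887 L.

T₃ ≈ 381 K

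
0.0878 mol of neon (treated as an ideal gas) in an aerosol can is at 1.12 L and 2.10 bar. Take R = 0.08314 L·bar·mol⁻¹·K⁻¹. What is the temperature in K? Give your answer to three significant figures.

T ≈ 322 K

PV = nRT ⇒ T = PV/(nR) = (2.10 × 1.12) / (0.0878 × 0.08314)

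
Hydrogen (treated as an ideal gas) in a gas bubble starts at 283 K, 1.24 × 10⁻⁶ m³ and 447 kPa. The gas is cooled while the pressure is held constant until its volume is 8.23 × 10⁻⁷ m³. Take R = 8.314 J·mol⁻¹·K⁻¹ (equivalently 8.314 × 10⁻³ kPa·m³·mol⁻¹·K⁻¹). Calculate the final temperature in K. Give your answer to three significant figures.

Isobaric, so V/T is constant: P₂ = P₁; T₂ = T₁·(V₂/V₁) = 187.8 K.

T₂ ≈ 188 K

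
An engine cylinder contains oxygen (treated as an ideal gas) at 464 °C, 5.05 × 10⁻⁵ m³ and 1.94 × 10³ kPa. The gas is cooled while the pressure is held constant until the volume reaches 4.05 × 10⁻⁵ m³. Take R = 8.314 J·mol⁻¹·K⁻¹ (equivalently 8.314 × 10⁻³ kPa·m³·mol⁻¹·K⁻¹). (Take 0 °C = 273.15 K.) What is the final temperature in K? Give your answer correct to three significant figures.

Convert: T₁ = 737.1 K.
Isobaric, so V/T is constant: P₂ = P₁; T₂ = T₁·(V₂/V₁) = 591.2 K.

T₂ ≈ 591 K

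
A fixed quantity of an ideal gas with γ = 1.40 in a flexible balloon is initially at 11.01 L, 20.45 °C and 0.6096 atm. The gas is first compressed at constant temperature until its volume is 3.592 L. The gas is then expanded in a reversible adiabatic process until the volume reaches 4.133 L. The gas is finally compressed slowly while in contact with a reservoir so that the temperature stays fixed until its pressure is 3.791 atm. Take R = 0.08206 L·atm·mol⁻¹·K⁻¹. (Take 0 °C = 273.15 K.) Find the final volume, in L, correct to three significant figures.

V₄ ≈ 1.67 L

Convert: T₁ = 293.6 K.
T constant ⇒ Boyle's law P V = const: T₂ = T₁; P₂ = P₁·(V₁/V₂) = 1.869 atm.
Adiabatic (γ = 1.40), T V^(γ−1) and P V^γ constant: T₃ = T₂·(V₂/V₃)^(γ−1) = 277.6 K; P₃ = P₂·(V₂/V₃)^γ = 1.535 atm.
T constant ⇒ Boyle's law P V = const: T₄ = T₃; V₄ = V₃·(P₃/P₄) = 1.674 L.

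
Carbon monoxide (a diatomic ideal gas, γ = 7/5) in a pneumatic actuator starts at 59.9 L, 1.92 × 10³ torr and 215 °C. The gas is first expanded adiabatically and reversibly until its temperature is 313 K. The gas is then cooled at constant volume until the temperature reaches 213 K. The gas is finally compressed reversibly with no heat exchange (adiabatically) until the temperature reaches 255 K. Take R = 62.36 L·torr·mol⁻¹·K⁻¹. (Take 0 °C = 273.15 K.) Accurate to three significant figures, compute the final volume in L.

Convert: T₁ = 488.1 K.
Adiabatic (γ = 7/5), T V^(γ−1) and P V^γ constant: P₂ = P₁·(T₂/T₁)^(γ/(γ−1)) = 405.3 torr; V₂ = V₁·(T₁/T₂)^(1/(γ−1)) = 181.9 L.
Isochoric, so P/T is constant: V₃ = V₂; P₃ = P₂·(T₃/T₂) = 275.8 torr.
Adiabatic (γ = 7/5), T V^(γ−1) and P V^γ constant: P₄ = P₃·(T₄/T₃)^(γ/(γ−1)) = 517.8 torr; V₄ = V₃·(T₃/T₄)^(1/(γ−1)) = 116.0 L.

V₄ ≈ 116 L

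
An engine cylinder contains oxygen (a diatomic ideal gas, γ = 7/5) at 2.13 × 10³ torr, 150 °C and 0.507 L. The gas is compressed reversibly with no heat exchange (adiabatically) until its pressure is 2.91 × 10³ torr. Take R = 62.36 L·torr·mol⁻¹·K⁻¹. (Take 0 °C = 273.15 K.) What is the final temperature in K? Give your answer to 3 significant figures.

T₂ ≈ 463 K

Convert: T₁ = 423.1 K.
Adiabatic (γ = 7/5), T V^(γ−1) and P V^γ constant: T₂ = T₁·(P₂/P₁)^((γ−1)/γ) = 462.6 K; V₂ = V₁·(P₁/P₂)^(1/γ) = 0.4057 L.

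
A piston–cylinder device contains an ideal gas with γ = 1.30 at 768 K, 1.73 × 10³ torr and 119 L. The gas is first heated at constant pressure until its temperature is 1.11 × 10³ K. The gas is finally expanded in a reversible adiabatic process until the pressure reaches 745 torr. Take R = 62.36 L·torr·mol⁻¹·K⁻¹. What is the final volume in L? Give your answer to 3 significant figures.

Isobaric, so V/T is constant: P₂ = P₁; V₂ = V₁·(T₂/T₁) = 172.0 L.
Reversible adiabatic, γ = 1.30: T₃ = T₂·(P₃/P₂)^((γ−1)/γ) = 913.9 K; V₃ = V₂·(P₂/P₃)^(1/γ) = 328.8 L.

V₃ ≈ 329 L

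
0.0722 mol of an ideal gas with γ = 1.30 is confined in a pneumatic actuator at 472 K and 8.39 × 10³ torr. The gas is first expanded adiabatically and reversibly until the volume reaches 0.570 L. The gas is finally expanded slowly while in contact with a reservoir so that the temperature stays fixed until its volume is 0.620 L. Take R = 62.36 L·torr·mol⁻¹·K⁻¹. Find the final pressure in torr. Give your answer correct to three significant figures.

From PV = nRT: V₁ = nRT₁/P₁ = 0.2533 L.
Reversible adiabatic, γ = 1.30: T₂ = T₁·(V₁/V₂)^(γ−1) = 370.1 K; P₂ = P₁·(V₁/V₂)^γ = 2923 torr.
T constant ⇒ Boyle's law P V = const: T₃ = T₂; P₃ = P₂·(V₂/V₃) = 2687 torr.

P₃ ≈ 2.69e+03 torr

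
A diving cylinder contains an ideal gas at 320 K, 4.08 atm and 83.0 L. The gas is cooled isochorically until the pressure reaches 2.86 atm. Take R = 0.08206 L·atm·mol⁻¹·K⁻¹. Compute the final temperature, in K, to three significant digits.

T₂ ≈ 224 K

V constant ⇒ P ∝ T: V₂ = V₁; T₂ = T₁·(P₂/P₁) = 224.3 K.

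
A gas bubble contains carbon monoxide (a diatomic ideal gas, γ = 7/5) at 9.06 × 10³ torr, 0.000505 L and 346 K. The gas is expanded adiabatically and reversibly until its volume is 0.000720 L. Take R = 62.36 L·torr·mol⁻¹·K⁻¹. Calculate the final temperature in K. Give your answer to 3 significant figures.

Adiabatic (γ = 7/5), T V^(γ−1) and P V^γ constant: T₂ = T₁·(V₁/V₂)^(γ−1) = 300.2 K; P₂ = P₁·(V₁/V₂)^γ = 5514 torr.

T₂ ≈ 300 K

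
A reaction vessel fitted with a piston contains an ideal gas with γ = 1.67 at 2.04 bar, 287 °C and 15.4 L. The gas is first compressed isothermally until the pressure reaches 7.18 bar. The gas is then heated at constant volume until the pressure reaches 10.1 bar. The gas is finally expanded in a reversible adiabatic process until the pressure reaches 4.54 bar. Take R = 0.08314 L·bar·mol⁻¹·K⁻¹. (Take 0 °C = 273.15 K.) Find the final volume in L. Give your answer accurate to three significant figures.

V₄ ≈ 7.06 L

Convert: T₁ = 560.1 K.
Isothermal, so P V is constant: T₂ = T₁; V₂ = V₁·(P₁/P₂) = 4.375 L.
Isochoric, so P/T is constant: V₃ = V₂; T₃ = T₂·(P₃/P₂) = 788.0 K.
Reversible adiabatic, γ = 1.67: T₄ = T₃·(P₄/P₃)^((γ−1)/γ) = 571.7 K; V₄ = V₃·(P₃/P₄)^(1/γ) = 7.063 L.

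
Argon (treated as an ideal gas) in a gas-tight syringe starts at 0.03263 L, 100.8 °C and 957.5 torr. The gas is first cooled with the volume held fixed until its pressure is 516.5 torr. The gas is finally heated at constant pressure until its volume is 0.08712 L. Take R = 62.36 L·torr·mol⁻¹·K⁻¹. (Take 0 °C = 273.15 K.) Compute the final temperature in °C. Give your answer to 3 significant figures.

T₃ ≈ 265 °C

Convert: T₁ = 373.9 K.
V constant ⇒ P ∝ T: V₂ = V₁; T₂ = T₁·(P₂/P₁) = 201.7 K.
Isobaric, so V/T is constant: P₃ = P₂; T₃ = T₂·(V₃/V₂) = 538.6 K.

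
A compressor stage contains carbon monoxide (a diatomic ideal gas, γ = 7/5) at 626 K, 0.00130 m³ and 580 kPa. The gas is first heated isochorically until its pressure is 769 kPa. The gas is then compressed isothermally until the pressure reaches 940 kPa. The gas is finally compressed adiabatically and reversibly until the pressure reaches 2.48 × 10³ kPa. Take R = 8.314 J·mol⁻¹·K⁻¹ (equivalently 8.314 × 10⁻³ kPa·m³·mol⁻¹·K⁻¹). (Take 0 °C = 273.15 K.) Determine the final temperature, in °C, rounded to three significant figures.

Isochoric, so P/T is constant: V₂ = V₁; T₂ = T₁·(P₂/P₁) = 830.0 K.
T constant ⇒ Boyle's law P V = const: T₃ = T₂; V₃ = V₂·(P₂/P₃) = 0.001064 m³.
Reversible adiabatic, γ = 7/5: T₄ = T₃·(P₄/P₃)^((γ−1)/γ) = 1095 K; V₄ = V₃·(P₃/P₄)^(1/γ) = 0.0005319 m³.

T₄ ≈ 822 °C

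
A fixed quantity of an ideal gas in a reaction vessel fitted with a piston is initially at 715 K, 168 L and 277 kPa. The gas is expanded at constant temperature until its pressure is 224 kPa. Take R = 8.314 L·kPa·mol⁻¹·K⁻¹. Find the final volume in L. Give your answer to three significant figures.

V₂ ≈ 208 L

T constant ⇒ Boyle's law P V = const: T₂ = T₁; V₂ = V₁·(P₁/P₂) = 207.8 L.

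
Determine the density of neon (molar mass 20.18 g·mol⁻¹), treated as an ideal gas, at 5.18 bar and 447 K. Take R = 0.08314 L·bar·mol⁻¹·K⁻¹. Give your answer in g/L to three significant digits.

ρ ≈ 2.81 g/L

ρ = PM/(RT) = (5.18 × 20.18) / (0.08314 × 447.0)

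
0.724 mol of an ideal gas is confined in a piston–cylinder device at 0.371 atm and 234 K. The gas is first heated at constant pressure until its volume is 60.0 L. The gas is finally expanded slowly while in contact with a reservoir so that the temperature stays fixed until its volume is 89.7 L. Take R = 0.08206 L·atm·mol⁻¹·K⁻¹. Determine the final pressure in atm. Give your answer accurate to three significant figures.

P₃ ≈ 0.248 atm

From PV = nRT: V₁ = nRT₁/P₁ = 37.47 L.
P constant ⇒ V ∝ T: P₂ = P₁; T₂ = T₁·(V₂/V₁) = 374.7 K.
Isothermal, so P V is constant: T₃ = T₂; P₃ = P₂·(V₂/V₃) = 0.2482 atm.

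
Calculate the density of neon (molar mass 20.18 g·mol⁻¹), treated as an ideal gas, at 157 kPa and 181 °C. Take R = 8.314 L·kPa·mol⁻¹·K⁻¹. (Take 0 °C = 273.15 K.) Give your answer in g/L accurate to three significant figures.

ρ = PM/(RT) = (157 × 20.18) / (8.314 × 454.1)

ρ ≈ 0.839 g/L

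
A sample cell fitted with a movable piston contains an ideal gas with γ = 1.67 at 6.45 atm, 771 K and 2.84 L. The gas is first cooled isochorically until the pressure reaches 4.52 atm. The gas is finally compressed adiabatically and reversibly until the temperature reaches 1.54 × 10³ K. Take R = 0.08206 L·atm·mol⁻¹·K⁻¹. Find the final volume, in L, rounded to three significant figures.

Isochoric, so P/T is constant: V₂ = V₁; T₂ = T₁·(P₂/P₁) = 540.3 K.
Reversible adiabatic, γ = 1.67: P₃ = P₂·(T₃/T₂)^(γ/(γ−1)) = 61.51 atm; V₃ = V₂·(T₂/T₃)^(1/(γ−1)) = 0.5948 L.

V₃ ≈ 0.595 L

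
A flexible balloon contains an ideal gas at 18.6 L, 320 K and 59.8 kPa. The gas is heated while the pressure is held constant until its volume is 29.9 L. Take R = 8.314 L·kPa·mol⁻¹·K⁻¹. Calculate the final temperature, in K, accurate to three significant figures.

T₂ ≈ 514 K

Isobaric, so V/T is constant: P₂ = P₁; T₂ = T₁·(V₂/V₁) = 514.4 K.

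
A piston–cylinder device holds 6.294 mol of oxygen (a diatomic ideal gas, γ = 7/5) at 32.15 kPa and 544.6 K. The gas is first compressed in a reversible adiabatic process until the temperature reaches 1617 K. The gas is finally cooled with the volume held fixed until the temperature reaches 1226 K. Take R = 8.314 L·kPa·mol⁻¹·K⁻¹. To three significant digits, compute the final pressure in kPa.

P₃ ≈ 1.10e+03 kPa

From PV = nRT: V₁ = nRT₁/P₁ = 886.4 L.
Adiabatic (γ = 7/5), T V^(γ−1) and P V^γ constant: P₂ = P₁·(T₂/T₁)^(γ/(γ−1)) = 1450 kPa; V₂ = V₁·(T₁/T₂)^(1/(γ−1)) = 58.35 L.
V constant ⇒ P ∝ T: V₃ = V₂; P₃ = P₂·(T₃/T₂) = 1099 kPa.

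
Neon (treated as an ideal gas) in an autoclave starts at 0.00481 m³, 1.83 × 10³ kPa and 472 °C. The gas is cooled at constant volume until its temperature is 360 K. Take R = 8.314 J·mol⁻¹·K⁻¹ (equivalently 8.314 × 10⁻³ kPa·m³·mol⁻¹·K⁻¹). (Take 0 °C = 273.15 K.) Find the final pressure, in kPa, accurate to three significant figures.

P₂ ≈ 884 kPa

Convert: T₁ = 745.1 K.
Isochoric, so P/T is constant: V₂ = V₁; P₂ = P₁·(T₂/T₁) = 884.1 kPa.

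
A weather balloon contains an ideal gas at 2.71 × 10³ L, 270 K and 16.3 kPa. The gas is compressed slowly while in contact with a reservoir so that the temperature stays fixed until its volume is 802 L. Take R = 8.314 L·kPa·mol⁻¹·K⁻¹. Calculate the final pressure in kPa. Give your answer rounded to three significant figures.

P₂ ≈ 55.1 kPa

Isothermal, so P V is constant: T₂ = T₁; P₂ = P₁·(V₁/V₂) = 55.08 kPa.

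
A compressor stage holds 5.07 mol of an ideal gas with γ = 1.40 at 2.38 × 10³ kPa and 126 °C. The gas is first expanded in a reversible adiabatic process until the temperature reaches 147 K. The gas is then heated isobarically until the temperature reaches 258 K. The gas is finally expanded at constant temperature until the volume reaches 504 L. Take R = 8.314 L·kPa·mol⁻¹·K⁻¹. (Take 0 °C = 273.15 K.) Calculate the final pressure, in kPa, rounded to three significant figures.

Convert: T₁ = 399.1 K.
From PV = nRT: V₁ = nRT₁/P₁ = 7.069 L.
Reversible adiabatic, γ = 1.40: P₂ = P₁·(T₂/T₁)^(γ/(γ−1)) = 72.15 kPa; V₂ = V₁·(T₁/T₂)^(1/(γ−1)) = 85.89 L.
P constant ⇒ V ∝ T: P₃ = P₂; V₃ = V₂·(T₃/T₂) = 150.7 L.
T constant ⇒ Boyle's law P V = const: T₄ = T₃; P₄ = P₃·(V₃/V₄) = 21.58 kPa.

P₄ ≈ 21.6 kPa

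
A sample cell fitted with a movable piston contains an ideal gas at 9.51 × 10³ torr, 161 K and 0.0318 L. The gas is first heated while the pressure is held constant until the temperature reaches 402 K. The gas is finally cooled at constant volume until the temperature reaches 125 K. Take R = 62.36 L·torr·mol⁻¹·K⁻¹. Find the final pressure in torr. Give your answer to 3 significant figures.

P₃ ≈ 2.96e+03 torr

Isobaric, so V/T is constant: P₂ = P₁; V₂ = V₁·(T₂/T₁) = 0.07940 L.
Isochoric, so P/T is constant: V₃ = V₂; P₃ = P₂·(T₃/T₂) = 2957 torr.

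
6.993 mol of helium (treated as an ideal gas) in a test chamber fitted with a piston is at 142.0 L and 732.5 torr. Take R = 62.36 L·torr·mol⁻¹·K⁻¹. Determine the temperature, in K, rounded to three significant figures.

T ≈ 239 K

PV = nRT ⇒ T = PV/(nR) = (732.5 × 142.0) / (6.993 × 62.36)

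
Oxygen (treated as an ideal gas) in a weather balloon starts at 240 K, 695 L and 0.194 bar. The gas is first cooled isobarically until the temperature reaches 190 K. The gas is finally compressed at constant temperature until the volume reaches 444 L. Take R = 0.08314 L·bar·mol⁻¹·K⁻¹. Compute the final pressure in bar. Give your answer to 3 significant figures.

Isobaric, so V/T is constant: P₂ = P₁; V₂ = V₁·(T₂/T₁) = 550.2 L.
T constant ⇒ Boyle's law P V = const: T₃ = T₂; P₃ = P₂·(V₂/V₃) = 0.2404 bar.

P₃ ≈ 0.240 bar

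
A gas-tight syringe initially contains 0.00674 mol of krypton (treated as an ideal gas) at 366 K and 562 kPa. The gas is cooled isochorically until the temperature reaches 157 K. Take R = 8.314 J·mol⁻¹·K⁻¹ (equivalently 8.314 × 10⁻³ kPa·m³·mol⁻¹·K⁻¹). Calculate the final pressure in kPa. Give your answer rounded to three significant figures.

From PV = nRT: V₁ = nRT₁/P₁ = 3.649e-05 m³.
V constant ⇒ P ∝ T: V₂ = V₁; P₂ = P₁·(T₂/T₁) = 241.1 kPa.

P₂ ≈ 241 kPa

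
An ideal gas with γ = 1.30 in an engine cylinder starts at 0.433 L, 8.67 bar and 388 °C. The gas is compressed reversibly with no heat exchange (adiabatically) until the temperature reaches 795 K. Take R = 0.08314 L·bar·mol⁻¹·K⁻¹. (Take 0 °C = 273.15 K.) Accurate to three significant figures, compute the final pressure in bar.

P₂ ≈ 19.3 bar

Convert: T₁ = 661.1 K.
Reversible adiabatic, γ = 1.30: P₂ = P₁·(T₂/T₁)^(γ/(γ−1)) = 19.27 bar; V₂ = V₁·(T₁/T₂)^(1/(γ−1)) = 0.2342 L.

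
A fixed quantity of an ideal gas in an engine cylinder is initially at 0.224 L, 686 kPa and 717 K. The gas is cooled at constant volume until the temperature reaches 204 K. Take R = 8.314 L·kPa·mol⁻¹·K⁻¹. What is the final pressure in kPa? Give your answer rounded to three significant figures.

P₂ ≈ 195 kPa

V constant ⇒ P ∝ T: V₂ = V₁; P₂ = P₁·(T₂/T₁) = 195.2 kPa.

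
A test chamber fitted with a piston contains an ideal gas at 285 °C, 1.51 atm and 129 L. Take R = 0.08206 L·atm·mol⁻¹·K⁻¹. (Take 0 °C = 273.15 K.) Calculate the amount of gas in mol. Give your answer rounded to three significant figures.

Convert: T = 558.15 K.
PV = nRT ⇒ n = PV/(RT) = (1.51 × 129) / (0.08206 × 558.15)

n ≈ 4.25 mol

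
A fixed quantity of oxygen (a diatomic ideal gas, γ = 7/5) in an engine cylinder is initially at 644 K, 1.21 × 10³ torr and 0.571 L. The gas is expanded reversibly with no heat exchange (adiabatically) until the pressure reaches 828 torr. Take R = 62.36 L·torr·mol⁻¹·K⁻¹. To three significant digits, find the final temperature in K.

T₂ ≈ 578 K

Adiabatic (γ = 7/5), T V^(γ−1) and P V^γ constant: T₂ = T₁·(P₂/P₁)^((γ−1)/γ) = 577.8 K; V₂ = V₁·(P₁/P₂)^(1/γ) = 0.7487 L.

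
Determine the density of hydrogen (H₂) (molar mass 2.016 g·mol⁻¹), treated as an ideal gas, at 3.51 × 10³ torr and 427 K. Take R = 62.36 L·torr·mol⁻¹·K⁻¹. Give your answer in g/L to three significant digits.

ρ ≈ 0.266 g/L

ρ = PM/(RT) = (3.51e+03 × 2.016) / (62.36 × 427.0)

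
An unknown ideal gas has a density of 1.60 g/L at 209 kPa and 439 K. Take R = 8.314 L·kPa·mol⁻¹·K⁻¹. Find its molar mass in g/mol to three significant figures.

M ≈ 27.9 g/mol

ρ = PM/(RT) ⇒ M = ρRT/P = (1.60 × 8.314 × 439.0) / 209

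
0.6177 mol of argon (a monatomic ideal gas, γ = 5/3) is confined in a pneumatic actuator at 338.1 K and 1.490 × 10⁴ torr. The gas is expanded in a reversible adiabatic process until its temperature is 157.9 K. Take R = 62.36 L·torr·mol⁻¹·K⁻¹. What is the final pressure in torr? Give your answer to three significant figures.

P₂ ≈ 2.22e+03 torr

From PV = nRT: V₁ = nRT₁/P₁ = 0.8741 L.
Reversible adiabatic, γ = 5/3: P₂ = P₁·(T₂/T₁)^(γ/(γ−1)) = 2221 torr; V₂ = V₁·(T₁/T₂)^(1/(γ−1)) = 2.739 L.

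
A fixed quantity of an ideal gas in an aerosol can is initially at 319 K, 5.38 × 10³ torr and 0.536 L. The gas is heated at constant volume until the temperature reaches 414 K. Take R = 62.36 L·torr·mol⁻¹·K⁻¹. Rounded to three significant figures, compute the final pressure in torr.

Isochoric, so P/T is constant: V₂ = V₁; P₂ = P₁·(T₂/T₁) = 6982 torr.

P₂ ≈ 6.98e+03 torr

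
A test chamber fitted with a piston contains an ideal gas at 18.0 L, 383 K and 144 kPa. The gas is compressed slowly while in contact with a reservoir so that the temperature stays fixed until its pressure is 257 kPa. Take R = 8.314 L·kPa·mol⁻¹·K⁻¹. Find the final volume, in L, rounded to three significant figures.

Isothermal, so P V is constant: T₂ = T₁; V₂ = V₁·(P₁/P₂) = 10.09 L.

V₂ ≈ 10.1 L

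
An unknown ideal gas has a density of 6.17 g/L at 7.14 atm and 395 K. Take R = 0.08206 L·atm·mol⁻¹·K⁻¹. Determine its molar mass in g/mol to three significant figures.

ρ = PM/(RT) ⇒ M = ρRT/P = (6.17 × 0.08206 × 395.0) / 7.14

M ≈ 28.0 g/mol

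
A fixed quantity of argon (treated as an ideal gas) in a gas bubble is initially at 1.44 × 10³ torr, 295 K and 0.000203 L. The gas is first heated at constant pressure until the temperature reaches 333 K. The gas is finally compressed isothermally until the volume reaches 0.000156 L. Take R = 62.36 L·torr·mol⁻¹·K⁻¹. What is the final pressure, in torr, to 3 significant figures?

P₃ ≈ 2.12e+03 torr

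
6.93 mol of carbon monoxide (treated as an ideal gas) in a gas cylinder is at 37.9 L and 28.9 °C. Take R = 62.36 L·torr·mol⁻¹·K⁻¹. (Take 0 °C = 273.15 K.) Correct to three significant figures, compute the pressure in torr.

P ≈ 3.44e+03 torr

Convert: T = 302.05 K.
PV = nRT ⇒ P = nRT/V = (6.93 × 62.36 × 302.05) / 37.9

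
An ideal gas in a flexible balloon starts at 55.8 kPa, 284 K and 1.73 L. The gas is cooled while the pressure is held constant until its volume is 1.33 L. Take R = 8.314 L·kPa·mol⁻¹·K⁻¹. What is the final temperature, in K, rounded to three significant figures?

T₂ ≈ 218 K

P constant ⇒ V ∝ T: P₂ = P₁; T₂ = T₁·(V₂/V₁) = 218.3 K.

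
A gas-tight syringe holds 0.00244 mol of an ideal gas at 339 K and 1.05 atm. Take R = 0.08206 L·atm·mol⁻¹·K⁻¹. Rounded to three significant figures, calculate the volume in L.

PV = nRT ⇒ V = nRT/P = (0.00244 × 0.08206 × 339) / 1.05

V ≈ 0.0646 L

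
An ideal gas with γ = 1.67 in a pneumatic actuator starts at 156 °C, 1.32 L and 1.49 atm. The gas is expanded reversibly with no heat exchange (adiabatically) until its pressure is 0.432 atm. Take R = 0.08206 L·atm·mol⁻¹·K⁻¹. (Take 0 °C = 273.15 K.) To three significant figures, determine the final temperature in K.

T₂ ≈ 261 K

Convert: T₁ = 429.1 K.
Reversible adiabatic, γ = 1.67: T₂ = T₁·(P₂/P₁)^((γ−1)/γ) = 261.1 K; V₂ = V₁·(P₁/P₂)^(1/γ) = 2.770 L.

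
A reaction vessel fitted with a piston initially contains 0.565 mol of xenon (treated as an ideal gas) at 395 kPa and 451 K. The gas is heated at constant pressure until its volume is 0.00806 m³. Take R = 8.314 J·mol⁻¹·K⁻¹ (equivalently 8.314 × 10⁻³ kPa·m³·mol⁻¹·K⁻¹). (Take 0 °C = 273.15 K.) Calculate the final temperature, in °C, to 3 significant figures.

T₂ ≈ 405 °C

From PV = nRT: V₁ = nRT₁/P₁ = 0.005363 m³.
P constant ⇒ V ∝ T: P₂ = P₁; T₂ = T₁·(V₂/V₁) = 677.8 K.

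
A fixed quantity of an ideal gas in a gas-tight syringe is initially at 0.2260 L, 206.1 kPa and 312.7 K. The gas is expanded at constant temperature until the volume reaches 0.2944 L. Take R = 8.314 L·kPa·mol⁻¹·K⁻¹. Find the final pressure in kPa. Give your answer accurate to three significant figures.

P₂ ≈ 158 kPa

T constant ⇒ Boyle's law P V = const: T₂ = T₁; P₂ = P₁·(V₁/V₂) = 158.2 kPa.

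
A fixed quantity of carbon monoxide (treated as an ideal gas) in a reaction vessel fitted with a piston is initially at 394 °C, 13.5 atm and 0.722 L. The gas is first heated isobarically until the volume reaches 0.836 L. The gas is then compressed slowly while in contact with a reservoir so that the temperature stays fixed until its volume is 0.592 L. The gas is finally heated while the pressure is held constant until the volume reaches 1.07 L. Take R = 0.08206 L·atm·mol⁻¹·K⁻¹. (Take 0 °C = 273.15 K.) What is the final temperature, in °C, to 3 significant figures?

T₄ ≈ 1.12e+03 °C

Convert: T₁ = 667.1 K.
Isobaric, so V/T is constant: P₂ = P₁; T₂ = T₁·(V₂/V₁) = 772.5 K.
Isothermal, so P V is constant: T₃ = T₂; P₃ = P₂·(V₂/V₃) = 19.06 atm.
Isobaric, so V/T is constant: P₄ = P₃; T₄ = T₃·(V₄/V₃) = 1396 K.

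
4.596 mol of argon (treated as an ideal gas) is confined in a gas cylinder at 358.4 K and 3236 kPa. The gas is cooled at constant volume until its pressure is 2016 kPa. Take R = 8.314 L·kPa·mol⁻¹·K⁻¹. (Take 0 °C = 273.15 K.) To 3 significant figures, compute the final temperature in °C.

T₂ ≈ -49.9 °C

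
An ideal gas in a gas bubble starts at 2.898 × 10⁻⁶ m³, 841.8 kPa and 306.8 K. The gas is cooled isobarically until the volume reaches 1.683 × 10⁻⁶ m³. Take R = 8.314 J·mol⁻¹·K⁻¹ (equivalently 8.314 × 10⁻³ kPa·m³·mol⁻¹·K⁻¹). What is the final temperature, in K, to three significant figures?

Isobaric, so V/T is constant: P₂ = P₁; T₂ = T₁·(V₂/V₁) = 178.2 K.

T₂ ≈ 178 K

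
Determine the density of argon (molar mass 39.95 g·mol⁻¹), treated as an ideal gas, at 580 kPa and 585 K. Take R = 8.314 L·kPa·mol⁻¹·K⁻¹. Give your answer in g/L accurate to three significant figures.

ρ = PM/(RT) = (580 × 39.95) / (8.314 × 585.0)

ρ ≈ 4.76 g/L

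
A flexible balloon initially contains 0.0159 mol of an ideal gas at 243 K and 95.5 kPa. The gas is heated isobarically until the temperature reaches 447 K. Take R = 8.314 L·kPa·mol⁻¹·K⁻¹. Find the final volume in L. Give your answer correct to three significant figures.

From PV = nRT: V₁ = nRT₁/P₁ = 0.3364 L.
Isobaric, so V/T is constant: P₂ = P₁; V₂ = V₁·(T₂/T₁) = 0.6187 L.

V₂ ≈ 0.619 L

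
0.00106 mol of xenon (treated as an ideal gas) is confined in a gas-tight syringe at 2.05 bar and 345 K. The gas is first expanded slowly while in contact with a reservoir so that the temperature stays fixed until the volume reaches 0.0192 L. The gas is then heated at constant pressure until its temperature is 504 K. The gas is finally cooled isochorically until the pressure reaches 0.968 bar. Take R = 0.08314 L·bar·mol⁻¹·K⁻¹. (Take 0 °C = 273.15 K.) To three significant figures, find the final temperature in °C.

From PV = nRT: V₁ = nRT₁/P₁ = 0.01483 L.
Isothermal, so P V is constant: T₂ = T₁; P₂ = P₁·(V₁/V₂) = 1.584 bar.
P constant ⇒ V ∝ T: P₃ = P₂; V₃ = V₂·(T₃/T₂) = 0.02805 L.
V constant ⇒ P ∝ T: V₄ = V₃; T₄ = T₃·(P₄/P₃) = 308.1 K.

T₄ ≈ 34.9 °C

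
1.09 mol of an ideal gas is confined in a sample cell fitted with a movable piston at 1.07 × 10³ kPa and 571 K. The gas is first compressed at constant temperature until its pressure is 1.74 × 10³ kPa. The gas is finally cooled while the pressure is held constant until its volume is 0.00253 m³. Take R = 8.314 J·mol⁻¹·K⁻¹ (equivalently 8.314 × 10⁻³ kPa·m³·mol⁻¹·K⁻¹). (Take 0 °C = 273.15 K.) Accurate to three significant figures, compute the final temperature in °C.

From PV = nRT: V₁ = nRT₁/P₁ = 0.004836 m³.
Isothermal, so P V is constant: T₂ = T₁; V₂ = V₁·(P₁/P₂) = 0.002974 m³.
Isobaric, so V/T is constant: P₃ = P₂; T₃ = T₂·(V₃/V₂) = 485.8 K.

T₃ ≈ 213 °C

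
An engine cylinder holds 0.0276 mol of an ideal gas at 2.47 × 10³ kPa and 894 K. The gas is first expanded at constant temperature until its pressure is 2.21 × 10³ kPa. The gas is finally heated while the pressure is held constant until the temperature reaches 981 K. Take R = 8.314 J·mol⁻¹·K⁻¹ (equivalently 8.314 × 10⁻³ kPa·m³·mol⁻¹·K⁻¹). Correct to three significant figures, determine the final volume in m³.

From PV = nRT: V₁ = nRT₁/P₁ = 8.305e-05 m³.
Isothermal, so P V is constant: T₂ = T₁; V₂ = V₁·(P₁/P₂) = 9.282e-05 m³.
Isobaric, so V/T is constant: P₃ = P₂; V₃ = V₂·(T₃/T₂) = 0.0001019 m³.

V₃ ≈ 0.000102 m³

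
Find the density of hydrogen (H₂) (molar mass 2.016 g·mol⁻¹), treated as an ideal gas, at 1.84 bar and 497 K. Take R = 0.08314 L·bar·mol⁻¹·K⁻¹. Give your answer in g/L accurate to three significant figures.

ρ ≈ 0.0898 g/L

ρ = PM/(RT) = (1.84 × 2.016) / (0.08314 × 497.0)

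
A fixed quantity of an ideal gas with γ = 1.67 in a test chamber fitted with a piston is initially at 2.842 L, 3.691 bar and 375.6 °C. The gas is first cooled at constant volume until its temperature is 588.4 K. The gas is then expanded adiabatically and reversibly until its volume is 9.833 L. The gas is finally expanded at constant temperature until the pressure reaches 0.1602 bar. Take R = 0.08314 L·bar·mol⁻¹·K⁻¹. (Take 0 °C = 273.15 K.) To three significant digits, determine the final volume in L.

Convert: T₁ = 648.8 K.
Isochoric, so P/T is constant: V₂ = V₁; P₂ = P₁·(T₂/T₁) = 3.348 bar.
Adiabatic (γ = 1.67), T V^(γ−1) and P V^γ constant: T₃ = T₂·(V₂/V₃)^(γ−1) = 256.2 K; P₃ = P₂·(V₂/V₃)^γ = 0.4212 bar.
T constant ⇒ Boyle's law P V = const: T₄ = T₃; V₄ = V₃·(P₃/P₄) = 25.85 L.

V₄ ≈ 25.9 L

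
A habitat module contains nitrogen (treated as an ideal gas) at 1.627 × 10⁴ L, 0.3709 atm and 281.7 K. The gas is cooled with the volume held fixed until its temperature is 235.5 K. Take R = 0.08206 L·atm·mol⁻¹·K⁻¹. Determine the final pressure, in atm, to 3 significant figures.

Isochoric, so P/T is constant: V₂ = V₁; P₂ = P₁·(T₂/T₁) = 0.3101 atm.

P₂ ≈ 0.310 atm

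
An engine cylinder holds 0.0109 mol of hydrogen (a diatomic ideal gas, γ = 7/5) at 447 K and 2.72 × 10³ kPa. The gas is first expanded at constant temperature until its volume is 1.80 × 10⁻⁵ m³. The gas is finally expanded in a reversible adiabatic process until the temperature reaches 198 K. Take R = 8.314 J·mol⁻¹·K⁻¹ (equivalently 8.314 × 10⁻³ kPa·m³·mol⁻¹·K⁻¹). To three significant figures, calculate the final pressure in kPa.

P₃ ≈ 130 kPa

From PV = nRT: V₁ = nRT₁/P₁ = 1.489e-05 m³.
Isothermal, so P V is constant: T₂ = T₁; P₂ = P₁·(V₁/V₂) = 2250 kPa.
Reversible adiabatic, γ = 7/5: P₃ = P₂·(T₃/T₂)^(γ/(γ−1)) = 130.2 kPa; V₃ = V₂·(T₂/T₃)^(1/(γ−1)) = 0.0001378 m³.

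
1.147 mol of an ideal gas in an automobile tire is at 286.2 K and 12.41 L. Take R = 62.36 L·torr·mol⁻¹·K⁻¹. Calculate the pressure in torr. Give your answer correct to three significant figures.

P ≈ 1.65e+03 torr

PV = nRT ⇒ P = nRT/V = (1.147 × 62.36 × 286.2) / 12.41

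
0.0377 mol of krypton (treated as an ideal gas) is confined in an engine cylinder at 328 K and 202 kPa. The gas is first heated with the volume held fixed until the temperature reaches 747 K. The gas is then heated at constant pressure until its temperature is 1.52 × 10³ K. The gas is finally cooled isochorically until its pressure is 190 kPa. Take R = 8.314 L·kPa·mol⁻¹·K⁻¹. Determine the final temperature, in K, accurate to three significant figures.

T₄ ≈ 628 K

From PV = nRT: V₁ = nRT₁/P₁ = 0.5089 L.
V constant ⇒ P ∝ T: V₂ = V₁; P₂ = P₁·(T₂/T₁) = 460.0 kPa.
Isobaric, so V/T is constant: P₃ = P₂; V₃ = V₂·(T₃/T₂) = 1.036 L.
Isochoric, so P/T is constant: V₄ = V₃; T₄ = T₃·(P₄/P₃) = 627.8 K.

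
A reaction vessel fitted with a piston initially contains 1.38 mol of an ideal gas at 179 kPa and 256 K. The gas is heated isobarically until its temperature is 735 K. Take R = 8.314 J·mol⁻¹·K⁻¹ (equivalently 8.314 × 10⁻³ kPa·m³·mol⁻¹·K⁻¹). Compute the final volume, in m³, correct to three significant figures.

V₂ ≈ 0.0471 m³

From PV = nRT: V₁ = nRT₁/P₁ = 0.01641 m³.
Isobaric, so V/T is constant: P₂ = P₁; V₂ = V₁·(T₂/T₁) = 0.04711 m³.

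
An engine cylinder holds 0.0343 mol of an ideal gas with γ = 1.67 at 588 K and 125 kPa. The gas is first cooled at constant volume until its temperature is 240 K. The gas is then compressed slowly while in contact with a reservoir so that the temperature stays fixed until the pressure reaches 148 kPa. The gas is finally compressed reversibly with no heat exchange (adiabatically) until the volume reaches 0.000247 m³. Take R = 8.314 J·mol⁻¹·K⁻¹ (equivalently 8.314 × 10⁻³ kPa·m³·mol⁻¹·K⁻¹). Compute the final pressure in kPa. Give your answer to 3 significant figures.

P₄ ≈ 422 kPa

From PV = nRT: V₁ = nRT₁/P₁ = 0.001341 m³.
Isochoric, so P/T is constant: V₂ = V₁; P₂ = P₁·(T₂/T₁) = 51.02 kPa.
T constant ⇒ Boyle's law P V = const: T₃ = T₂; V₃ = V₂·(P₂/P₃) = 0.0004624 m³.
Reversible adiabatic, γ = 1.67: T₄ = T₃·(V₃/V₄)^(γ−1) = 365.3 K; P₄ = P₃·(V₃/V₄)^γ = 421.8 kPa.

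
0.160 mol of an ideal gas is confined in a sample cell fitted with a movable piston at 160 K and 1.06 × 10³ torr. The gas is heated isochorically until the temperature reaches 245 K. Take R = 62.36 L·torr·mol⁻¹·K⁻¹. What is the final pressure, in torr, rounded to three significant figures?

From PV = nRT: V₁ = nRT₁/P₁ = 1.506 L.
Isochoric, so P/T is constant: V₂ = V₁; P₂ = P₁·(T₂/T₁) = 1623 torr.

P₂ ≈ 1.62e+03 torr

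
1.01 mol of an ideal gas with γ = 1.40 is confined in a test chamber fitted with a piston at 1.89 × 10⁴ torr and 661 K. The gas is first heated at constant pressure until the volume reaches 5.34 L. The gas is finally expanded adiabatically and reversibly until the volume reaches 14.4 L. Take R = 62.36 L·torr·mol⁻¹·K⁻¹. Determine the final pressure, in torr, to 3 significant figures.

P₃ ≈ 4.71e+03 torr

From PV = nRT: V₁ = nRT₁/P₁ = 2.203 L.
Isobaric, so V/T is constant: P₂ = P₁; T₂ = T₁·(V₂/V₁) = 1602 K.
Reversible adiabatic, γ = 1.40: T₃ = T₂·(V₂/V₃)^(γ−1) = 1078 K; P₃ = P₂·(V₂/V₃)^γ = 4713 torr.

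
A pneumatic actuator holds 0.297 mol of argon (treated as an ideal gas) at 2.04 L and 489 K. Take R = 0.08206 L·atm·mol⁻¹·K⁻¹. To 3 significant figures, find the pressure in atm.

P ≈ 5.84 atm

PV = nRT ⇒ P = nRT/V = (0.297 × 0.08206 × 489) / 2.04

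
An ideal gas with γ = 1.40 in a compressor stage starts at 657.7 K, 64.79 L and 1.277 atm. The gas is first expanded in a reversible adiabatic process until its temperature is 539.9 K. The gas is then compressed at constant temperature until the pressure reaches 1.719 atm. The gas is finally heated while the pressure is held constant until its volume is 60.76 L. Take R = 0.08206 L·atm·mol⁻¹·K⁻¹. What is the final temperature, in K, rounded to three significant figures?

T₄ ≈ 830 K

Reversible adiabatic, γ = 1.40: P₂ = P₁·(T₂/T₁)^(γ/(γ−1)) = 0.6400 atm; V₂ = V₁·(T₁/T₂)^(1/(γ−1)) = 106.1 L.
Isothermal, so P V is constant: T₃ = T₂; V₃ = V₂·(P₂/P₃) = 39.51 L.
P constant ⇒ V ∝ T: P₄ = P₃; T₄ = T₃·(V₄/V₃) = 830.3 K.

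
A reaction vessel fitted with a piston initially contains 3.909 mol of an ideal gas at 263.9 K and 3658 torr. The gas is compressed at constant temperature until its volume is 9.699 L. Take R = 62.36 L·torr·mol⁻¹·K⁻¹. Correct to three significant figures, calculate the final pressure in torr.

From PV = nRT: V₁ = nRT₁/P₁ = 17.59 L.
T constant ⇒ Boyle's law P V = const: T₂ = T₁; P₂ = P₁·(V₁/V₂) = 6633 torr.

P₂ ≈ 6.63e+03 torr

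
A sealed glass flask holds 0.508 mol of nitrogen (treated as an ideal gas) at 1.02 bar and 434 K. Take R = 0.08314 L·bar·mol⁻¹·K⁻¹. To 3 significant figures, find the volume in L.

V ≈ 18.0 L

PV = nRT ⇒ V = nRT/P = (0.508 × 0.08314 × 434) / 1.02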